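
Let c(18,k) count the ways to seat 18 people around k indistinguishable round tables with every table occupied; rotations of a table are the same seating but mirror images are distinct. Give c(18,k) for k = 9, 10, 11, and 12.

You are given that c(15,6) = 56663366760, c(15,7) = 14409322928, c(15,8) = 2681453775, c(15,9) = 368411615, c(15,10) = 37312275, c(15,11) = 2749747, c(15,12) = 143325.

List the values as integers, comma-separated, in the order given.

4308105301929, 577924894833, 60202693980, 4853222764

i=16: T(16,7)=56663366760+15·14409322928=272803210680 | T(16,8)=14409322928+15·2681453775=54631129553 | T(16,9)=2681453775+15·368411615=8207628000 | T(16,10)=368411615+15·37312275=928095740 | T(16,11)=37312275+15·2749747=78558480 | T(16,12)=2749747+15·143325=4899622
i=17: T(17,8)=272803210680+16·54631129553=1146901283528 | T(17,9)=54631129553+16·8207628000=185953177553 | T(17,10)=8207628000+16·928095740=23057159840 | T(17,11)=928095740+16·78558480=2185031420 | T(17,12)=78558480+16·4899622=156952432
i=18: T(18,9)=1146901283528+17·185953177553=4308105301929 | T(18,10)=185953177553+17·23057159840=577924894833 | T(18,11)=23057159840+17·2185031420=60202693980 | T(18,12)=2185031420+17·156952432=4853222764
Read c(18,9) = 4308105301929, c(18,10) = 577924894833, c(18,11) = 60202693980, c(18,12) = 4853222764.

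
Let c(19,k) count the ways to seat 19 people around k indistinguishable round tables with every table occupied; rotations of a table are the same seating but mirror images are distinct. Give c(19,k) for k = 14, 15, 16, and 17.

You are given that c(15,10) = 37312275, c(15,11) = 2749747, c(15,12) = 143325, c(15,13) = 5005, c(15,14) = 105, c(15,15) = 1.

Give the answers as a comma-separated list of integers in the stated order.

549789282, 22323822, 662796, 13566

i=16: T(16,11)=37312275+15·2749747=78558480 | T(16,12)=2749747+15·143325=4899622 | T(16,13)=143325+15·5005=218400 | T(16,14)=5005+15·105=6580 | T(16,15)=105+15·1=120 | T(16,16)=1+15·0=1
i=17: T(17,12)=78558480+16·4899622=156952432 | T(17,13)=4899622+16·218400=8394022 | T(17,14)=218400+16·6580=323680 | T(17,15)=6580+16·120=8500 | T(17,16)=120+16·1=136 | T(17,17)=1+16·0=1
i=18: T(18,13)=156952432+17·8394022=299650806 | T(18,14)=8394022+17·323680=13896582 | T(18,15)=323680+17·8500=468180 | T(18,16)=8500+17·136=10812 | T(18,17)=136+17·1=153
i=19: T(19,14)=299650806+18·13896582=549789282 | T(19,15)=13896582+18·468180=22323822 | T(19,16)=468180+18·10812=662796 | T(19,17)=10812+18·153=13566
Read c(19,14) = 549789282, c(19,15) = 22323822, c(19,16) = 662796, c(19,17) = 13566.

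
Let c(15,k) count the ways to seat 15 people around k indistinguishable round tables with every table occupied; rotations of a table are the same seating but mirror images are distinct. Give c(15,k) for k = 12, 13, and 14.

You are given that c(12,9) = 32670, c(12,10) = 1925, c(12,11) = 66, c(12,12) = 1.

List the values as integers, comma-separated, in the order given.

i=13: T(13,10)=32670+12·1925=55770 | T(13,11)=1925+12·66=2717 | T(13,12)=66+12·1=78 | T(13,13)=1+12·0=1
i=14: T(14,11)=55770+13·2717=91091 | T(14,12)=2717+13·78=3731 | T(14,13)=78+13·1=91 | T(14,14)=1+13·0=1
i=15: T(15,12)=91091+14·3731=143325 | T(15,13)=3731+14·91=5005 | T(15,14)=91+14·1=105
Read c(15,12) = 143325, c(15,13) = 5005, c(15,14) = 105.

143325, 5005, 105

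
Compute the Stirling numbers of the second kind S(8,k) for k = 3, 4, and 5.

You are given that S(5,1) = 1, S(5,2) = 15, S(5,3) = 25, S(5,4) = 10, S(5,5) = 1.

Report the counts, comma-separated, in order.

966, 1701, 1050

@6  (6,1):1·1+0→1, (6,2):15·2+1→31, (6,3):25·3+15→90, (6,4):10·4+25→65, (6,5):1·5+10→15
@7  (7,2):31·2+1→63, (7,3):90·3+31→301, (7,4):65·4+90→350, (7,5):15·5+65→140
@8  (8,3):301·3+63→966, (8,4):350·4+301→1701, (8,5):140·5+350→1050
Read S(8,3) = 966, S(8,4) = 1701, S(8,5) = 1050.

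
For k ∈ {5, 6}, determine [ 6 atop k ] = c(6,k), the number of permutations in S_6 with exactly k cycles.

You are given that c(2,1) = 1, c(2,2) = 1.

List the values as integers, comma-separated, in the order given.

15, 1

@3  (3,2):1·2+1→3, (3,3):0·2+1→1
@4  (4,3):1·3+3→6, (4,4):0·3+1→1
@5  (5,4):1·4+6→10, (5,5):0·4+1→1
@6  (6,5):1·5+10→15, (6,6):0·5+1→1
Read c(6,5) = 15, c(6,6) = 1.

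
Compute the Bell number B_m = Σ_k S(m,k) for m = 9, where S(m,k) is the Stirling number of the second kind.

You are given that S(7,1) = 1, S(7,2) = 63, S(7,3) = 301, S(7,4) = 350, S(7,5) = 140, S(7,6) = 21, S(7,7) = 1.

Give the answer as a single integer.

21147

i=8: T(8,1)=0+1·1=1 | T(8,2)=1+2·63=127 | T(8,3)=63+3·301=966 | T(8,4)=301+4·350=1701 | T(8,5)=350+5·140=1050 | T(8,6)=140+6·21=266 | T(8,7)=21+7·1=28 | T(8,8)=1+8·0=1
i=9: T(9,1)=0+1·1=1 | T(9,2)=1+2·127=255 | T(9,3)=127+3·966=3025 | T(9,4)=966+4·1701=7770 | T(9,5)=1701+5·1050=6951 | T(9,6)=1050+6·266=2646 | T(9,7)=266+7·28=462 | T(9,8)=28+8·1=36 | T(9,9)=1+9·0=1
B_9 = ΣS(9,k) = 1+255+3025+7770+6951+2646+462+36+1 = 21147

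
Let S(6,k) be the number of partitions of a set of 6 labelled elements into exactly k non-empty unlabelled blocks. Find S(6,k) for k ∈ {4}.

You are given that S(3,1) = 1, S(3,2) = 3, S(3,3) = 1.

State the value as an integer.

65

r4: T_4,2=2×3+1=7; T_4,3=3×1+3=6; T_4,4=4×0+1=1
r5: T_5,3=3×6+7=25; T_5,4=4×1+6=10
r6: T_6,4=4×10+25=65
Read S(6,4) = 65.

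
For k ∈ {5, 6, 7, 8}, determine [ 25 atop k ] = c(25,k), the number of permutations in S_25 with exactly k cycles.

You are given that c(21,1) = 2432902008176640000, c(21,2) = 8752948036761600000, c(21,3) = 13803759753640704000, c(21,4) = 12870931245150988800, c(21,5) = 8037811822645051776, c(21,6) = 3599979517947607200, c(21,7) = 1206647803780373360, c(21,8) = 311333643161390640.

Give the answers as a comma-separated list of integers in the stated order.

row 22: T[22][2]=21·8752948036761600000+2432902008176640000=186244810780170240000  T[22][3]=21·13803759753640704000+8752948036761600000=298631902863216384000  T[22][4]=21·12870931245150988800+13803759753640704000=284093315901811468800  T[22][5]=21·8037811822645051776+12870931245150988800=181664979520697076096  T[22][6]=21·3599979517947607200+8037811822645051776=83637381699544802976  T[22][7]=21·1206647803780373360+3599979517947607200=28939583397335447760  T[22][8]=21·311333643161390640+1206647803780373360=7744654310169576800
row 23: T[23][3]=22·298631902863216384000+186244810780170240000=6756146673770930688000  T[23][4]=22·284093315901811468800+298631902863216384000=6548684852703068697600  T[23][5]=22·181664979520697076096+284093315901811468800=4280722865357147142912  T[23][6]=22·83637381699544802976+181664979520697076096=2021687376910682741568  T[23][7]=22·28939583397335447760+83637381699544802976=720308216440924653696  T[23][8]=22·7744654310169576800+28939583397335447760=199321978221066137360
row 24: T[24][4]=23·6548684852703068697600+6756146673770930688000=157375898285941510732800  T[24][5]=23·4280722865357147142912+6548684852703068697600=105005310755917452984576  T[24][6]=23·2021687376910682741568+4280722865357147142912=50779532534302850198976  T[24][7]=23·720308216440924653696+2021687376910682741568=18588776355051949776576  T[24][8]=23·199321978221066137360+720308216440924653696=5304713715525445812976
row 25: T[25][5]=24·105005310755917452984576+157375898285941510732800=2677503356427960382362624  T[25][6]=24·50779532534302850198976+105005310755917452984576=1323714091579185857760000  T[25][7]=24·18588776355051949776576+50779532534302850198976=496910165055549644836800  T[25][8]=24·5304713715525445812976+18588776355051949776576=145901905527662649288000
Read c(25,5) = 2677503356427960382362624, c(25,6) = 1323714091579185857760000, c(25,7) = 496910165055549644836800, c(25,8) = 145901905527662649288000.

2677503356427960382362624, 1323714091579185857760000, 496910165055549644836800, 145901905527662649288000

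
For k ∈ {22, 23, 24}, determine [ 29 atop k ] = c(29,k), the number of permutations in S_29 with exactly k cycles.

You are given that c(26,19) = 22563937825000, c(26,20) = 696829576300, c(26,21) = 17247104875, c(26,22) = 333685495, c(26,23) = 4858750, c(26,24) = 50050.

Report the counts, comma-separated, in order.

r27: T_27,20=26×696829576300+22563937825000=40681506808800; T_27,21=26×17247104875+696829576300=1145254303050; T_27,22=26×333685495+17247104875=25922927745; T_27,23=26×4858750+333685495=460012995; T_27,24=26×50050+4858750=6160050
r28: T_28,21=27×1145254303050+40681506808800=71603372991150; T_28,22=27×25922927745+1145254303050=1845173352165; T_28,23=27×460012995+25922927745=38343278610; T_28,24=27×6160050+460012995=626334345
r29: T_29,22=28×1845173352165+71603372991150=123268226851770; T_29,23=28×38343278610+1845173352165=2918785153245; T_29,24=28×626334345+38343278610=55880640270
Read c(29,22) = 123268226851770, c(29,23) = 2918785153245, c(29,24) = 55880640270.

123268226851770, 2918785153245, 55880640270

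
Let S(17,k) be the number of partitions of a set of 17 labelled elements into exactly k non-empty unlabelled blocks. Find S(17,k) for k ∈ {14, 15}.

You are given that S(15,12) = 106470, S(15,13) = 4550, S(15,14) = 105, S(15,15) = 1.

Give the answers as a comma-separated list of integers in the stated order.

i=16: T(16,13)=106470+13·4550=165620 | T(16,14)=4550+14·105=6020 | T(16,15)=105+15·1=120
i=17: T(17,14)=165620+14·6020=249900 | T(17,15)=6020+15·120=7820
Read S(17,14) = 249900, S(17,15) = 7820.

249900, 7820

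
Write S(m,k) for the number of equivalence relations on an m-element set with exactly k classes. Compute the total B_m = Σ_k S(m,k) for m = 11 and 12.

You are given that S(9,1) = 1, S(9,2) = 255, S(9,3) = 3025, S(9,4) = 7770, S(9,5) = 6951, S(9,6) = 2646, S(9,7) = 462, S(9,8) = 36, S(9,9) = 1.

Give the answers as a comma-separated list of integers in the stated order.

678570, 4213597

r10: T_10,1=1×1+0=1; T_10,2=2×255+1=511; T_10,3=3×3025+255=9330; T_10,4=4×7770+3025=34105; T_10,5=5×6951+7770=42525; T_10,6=6×2646+6951=22827; T_10,7=7×462+2646=5880; T_10,8=8×36+462=750; T_10,9=9×1+36=45; T_10,10=10×0+1=1
r11: T_11,1=1×1+0=1; T_11,2=2×511+1=1023; T_11,3=3×9330+511=28501; T_11,4=4×34105+9330=145750; T_11,5=5×42525+34105=246730; T_11,6=6×22827+42525=179487; T_11,7=7×5880+22827=63987; T_11,8=8×750+5880=11880; T_11,9=9×45+750=1155; T_11,10=10×1+45=55; T_11,11=11×0+1=1
r12: T_12,1=1×1+0=1; T_12,2=2×1023+1=2047; T_12,3=3×28501+1023=86526; T_12,4=4×145750+28501=611501; T_12,5=5×246730+145750=1379400; T_12,6=6×179487+246730=1323652; T_12,7=7×63987+179487=627396; T_12,8=8×11880+63987=159027; T_12,9=9×1155+11880=22275; T_12,10=10×55+1155=1705; T_12,11=11×1+55=66; T_12,12=12×0+1=1
B_11 = ΣS(11,k) = 1+1023+28501+145750+246730+179487+63987+11880+1155+55+1 = 678570
B_12 = ΣS(12,k) = 1+2047+86526+611501+1379400+1323652+627396+159027+22275+1705+66+1 = 4213597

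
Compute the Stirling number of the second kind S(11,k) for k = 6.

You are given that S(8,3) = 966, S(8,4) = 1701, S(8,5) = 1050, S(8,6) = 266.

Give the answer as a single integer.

179487

row 9: T[9][4]=4·1701+966=7770  T[9][5]=5·1050+1701=6951  T[9][6]=6·266+1050=2646
row 10: T[10][5]=5·6951+7770=42525  T[10][6]=6·2646+6951=22827
row 11: T[11][6]=6·22827+42525=179487
Read S(11,6) = 179487.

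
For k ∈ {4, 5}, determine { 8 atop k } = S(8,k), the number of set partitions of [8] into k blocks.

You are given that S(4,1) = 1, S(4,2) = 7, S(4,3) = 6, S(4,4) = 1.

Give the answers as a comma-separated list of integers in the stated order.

1701, 1050

[5] T[5,1]:1*1+0=1 · T[5,2]:2*7+1=15 · T[5,3]:3*6+7=25 · T[5,4]:4*1+6=10 · T[5,5]:5*0+1=1
[6] T[6,2]:2*15+1=31 · T[6,3]:3*25+15=90 · T[6,4]:4*10+25=65 · T[6,5]:5*1+10=15
[7] T[7,3]:3*90+31=301 · T[7,4]:4*65+90=350 · T[7,5]:5*15+65=140
[8] T[8,4]:4*350+301=1701 · T[8,5]:5*140+350=1050
Read S(8,4) = 1701, S(8,5) = 1050.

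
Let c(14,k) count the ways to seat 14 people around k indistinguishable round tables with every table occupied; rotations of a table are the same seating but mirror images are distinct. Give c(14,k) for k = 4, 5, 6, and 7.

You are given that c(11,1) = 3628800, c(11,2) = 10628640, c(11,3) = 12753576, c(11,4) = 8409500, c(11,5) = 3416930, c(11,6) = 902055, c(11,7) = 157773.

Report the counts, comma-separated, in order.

@12  (12,2):10628640·11+3628800→120543840, (12,3):12753576·11+10628640→150917976, (12,4):8409500·11+12753576→105258076, (12,5):3416930·11+8409500→45995730, (12,6):902055·11+3416930→13339535, (12,7):157773·11+902055→2637558
@13  (13,3):150917976·12+120543840→1931559552, (13,4):105258076·12+150917976→1414014888, (13,5):45995730·12+105258076→657206836, (13,6):13339535·12+45995730→206070150, (13,7):2637558·12+13339535→44990231
@14  (14,4):1414014888·13+1931559552→20313753096, (14,5):657206836·13+1414014888→9957703756, (14,6):206070150·13+657206836→3336118786, (14,7):44990231·13+206070150→790943153
Read c(14,4) = 20313753096, c(14,5) = 9957703756, c(14,6) = 3336118786, c(14,7) = 790943153.

20313753096, 9957703756, 3336118786, 790943153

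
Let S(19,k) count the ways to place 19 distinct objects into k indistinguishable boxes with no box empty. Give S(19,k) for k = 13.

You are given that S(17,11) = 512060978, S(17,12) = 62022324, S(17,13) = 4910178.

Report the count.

[18] T[18,12]:12*62022324+512060978=1256328866 · T[18,13]:13*4910178+62022324=125854638
[19] T[19,13]:13*125854638+1256328866=2892439160
Read S(19,13) = 2892439160.

2892439160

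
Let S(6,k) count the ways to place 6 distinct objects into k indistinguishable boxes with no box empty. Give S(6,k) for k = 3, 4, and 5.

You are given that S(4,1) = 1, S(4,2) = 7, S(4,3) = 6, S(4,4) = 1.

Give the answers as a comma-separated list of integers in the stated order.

90, 65, 15

[5] T[5,2]:2*7+1=15 · T[5,3]:3*6+7=25 · T[5,4]:4*1+6=10 · T[5,5]:5*0+1=1
[6] T[6,3]:3*25+15=90 · T[6,4]:4*10+25=65 · T[6,5]:5*1+10=15
Read S(6,3) = 90, S(6,4) = 65, S(6,5) = 15.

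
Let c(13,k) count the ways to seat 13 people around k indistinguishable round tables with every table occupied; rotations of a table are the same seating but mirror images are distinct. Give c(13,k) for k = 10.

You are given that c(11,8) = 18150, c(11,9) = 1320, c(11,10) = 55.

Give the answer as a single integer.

i=12: T(12,9)=18150+11·1320=32670 | T(12,10)=1320+11·55=1925
i=13: T(13,10)=32670+12·1925=55770
Read c(13,10) = 55770.

55770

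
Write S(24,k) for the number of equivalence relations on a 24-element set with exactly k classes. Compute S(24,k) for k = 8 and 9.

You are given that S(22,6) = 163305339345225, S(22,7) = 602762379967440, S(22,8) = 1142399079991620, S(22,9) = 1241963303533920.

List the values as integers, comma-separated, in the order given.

82318282158320505, 120622574326072500

row 23: T[23][7]=7·602762379967440+163305339345225=4382641999117305  T[23][8]=8·1142399079991620+602762379967440=9741955019900400  T[23][9]=9·1241963303533920+1142399079991620=12320068811796900
row 24: T[24][8]=8·9741955019900400+4382641999117305=82318282158320505  T[24][9]=9·12320068811796900+9741955019900400=120622574326072500
Read S(24,8) = 82318282158320505, S(24,9) = 120622574326072500.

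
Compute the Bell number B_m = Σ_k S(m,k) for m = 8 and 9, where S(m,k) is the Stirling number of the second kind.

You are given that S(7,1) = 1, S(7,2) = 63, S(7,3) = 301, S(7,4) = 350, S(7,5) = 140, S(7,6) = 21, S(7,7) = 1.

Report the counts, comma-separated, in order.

4140, 21147

r8: T_8,1=1×1+0=1; T_8,2=2×63+1=127; T_8,3=3×301+63=966; T_8,4=4×350+301=1701; T_8,5=5×140+350=1050; T_8,6=6×21+140=266; T_8,7=7×1+21=28; T_8,8=8×0+1=1
r9: T_9,1=1×1+0=1; T_9,2=2×127+1=255; T_9,3=3×966+127=3025; T_9,4=4×1701+966=7770; T_9,5=5×1050+1701=6951; T_9,6=6×266+1050=2646; T_9,7=7×28+266=462; T_9,8=8×1+28=36; T_9,9=9×0+1=1
B_8 = ΣS(8,k) = 1+127+966+1701+1050+266+28+1 = 4140
B_9 = ΣS(9,k) = 1+255+3025+7770+6951+2646+462+36+1 = 21147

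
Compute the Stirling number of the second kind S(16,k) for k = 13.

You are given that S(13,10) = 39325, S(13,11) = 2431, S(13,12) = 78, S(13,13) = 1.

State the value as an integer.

[14] T[14,11]:11*2431+39325=66066 · T[14,12]:12*78+2431=3367 · T[14,13]:13*1+78=91
[15] T[15,12]:12*3367+66066=106470 · T[15,13]:13*91+3367=4550
[16] T[16,13]:13*4550+106470=165620
Read S(16,13) = 165620.

165620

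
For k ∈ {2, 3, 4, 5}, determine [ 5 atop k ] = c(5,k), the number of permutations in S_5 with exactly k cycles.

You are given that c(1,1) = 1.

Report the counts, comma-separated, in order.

[2] T[2,1]:1*1+0=1 · T[2,2]:1*0+1=1
[3] T[3,1]:2*1+0=2 · T[3,2]:2*1+1=3 · T[3,3]:2*0+1=1
[4] T[4,1]:3*2+0=6 · T[4,2]:3*3+2=11 · T[4,3]:3*1+3=6 · T[4,4]:3*0+1=1
[5] T[5,2]:4*11+6=50 · T[5,3]:4*6+11=35 · T[5,4]:4*1+6=10 · T[5,5]:4*0+1=1
Read c(5,2) = 50, c(5,3) = 35, c(5,4) = 10, c(5,5) = 1.

50, 35, 10, 1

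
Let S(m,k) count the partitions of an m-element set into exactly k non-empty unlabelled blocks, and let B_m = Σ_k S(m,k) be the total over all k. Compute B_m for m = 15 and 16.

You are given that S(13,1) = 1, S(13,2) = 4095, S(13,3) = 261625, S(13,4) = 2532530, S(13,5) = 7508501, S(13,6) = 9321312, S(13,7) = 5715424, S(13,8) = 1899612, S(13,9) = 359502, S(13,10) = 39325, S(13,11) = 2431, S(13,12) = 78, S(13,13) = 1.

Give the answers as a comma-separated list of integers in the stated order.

1382958545, 10480142147

r14: T_14,1=1×1+0=1; T_14,2=2×4095+1=8191; T_14,3=3×261625+4095=788970; T_14,4=4×2532530+261625=10391745; T_14,5=5×7508501+2532530=40075035; T_14,6=6×9321312+7508501=63436373; T_14,7=7×5715424+9321312=49329280; T_14,8=8×1899612+5715424=20912320; T_14,9=9×359502+1899612=5135130; T_14,10=10×39325+359502=752752; T_14,11=11×2431+39325=66066; T_14,12=12×78+2431=3367; T_14,13=13×1+78=91; T_14,14=14×0+1=1
r15: T_15,1=1×1+0=1; T_15,2=2×8191+1=16383; T_15,3=3×788970+8191=2375101; T_15,4=4×10391745+788970=42355950; T_15,5=5×40075035+10391745=210766920; T_15,6=6×63436373+40075035=420693273; T_15,7=7×49329280+63436373=408741333; T_15,8=8×20912320+49329280=216627840; T_15,9=9×5135130+20912320=67128490; T_15,10=10×752752+5135130=12662650; T_15,11=11×66066+752752=1479478; T_15,12=12×3367+66066=106470; T_15,13=13×91+3367=4550; T_15,14=14×1+91=105; T_15,15=15×0+1=1
r16: T_16,1=1×1+0=1; T_16,2=2×16383+1=32767; T_16,3=3×2375101+16383=7141686; T_16,4=4×42355950+2375101=171798901; T_16,5=5×210766920+42355950=1096190550; T_16,6=6×420693273+210766920=2734926558; T_16,7=7×408741333+420693273=3281882604; T_16,8=8×216627840+408741333=2141764053; T_16,9=9×67128490+216627840=820784250; T_16,10=10×12662650+67128490=193754990; T_16,11=11×1479478+12662650=28936908; T_16,12=12×106470+1479478=2757118; T_16,13=13×4550+106470=165620; T_16,14=14×105+4550=6020; T_16,15=15×1+105=120; T_16,16=16×0+1=1
B_15 = ΣS(15,k) = 1+16383+2375101+42355950+210766920+420693273+408741333+216627840+67128490+12662650+1479478+106470+4550+105+1 = 1382958545
B_16 = ΣS(16,k) = 1+32767+7141686+171798901+1096190550+2734926558+3281882604+2141764053+820784250+193754990+28936908+2757118+165620+6020+120+1 = 10480142147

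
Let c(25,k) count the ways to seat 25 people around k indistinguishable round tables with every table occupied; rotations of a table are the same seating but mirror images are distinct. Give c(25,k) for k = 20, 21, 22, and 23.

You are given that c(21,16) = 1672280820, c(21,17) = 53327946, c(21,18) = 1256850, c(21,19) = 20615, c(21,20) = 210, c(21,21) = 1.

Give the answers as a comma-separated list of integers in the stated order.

r22: T_22,17=21×53327946+1672280820=2792167686; T_22,18=21×1256850+53327946=79721796; T_22,19=21×20615+1256850=1689765; T_22,20=21×210+20615=25025; T_22,21=21×1+210=231; T_22,22=21×0+1=1
r23: T_23,18=22×79721796+2792167686=4546047198; T_23,19=22×1689765+79721796=116896626; T_23,20=22×25025+1689765=2240315; T_23,21=22×231+25025=30107; T_23,22=22×1+231=253; T_23,23=22×0+1=1
r24: T_24,19=23×116896626+4546047198=7234669596; T_24,20=23×2240315+116896626=168423871; T_24,21=23×30107+2240315=2932776; T_24,22=23×253+30107=35926; T_24,23=23×1+253=276
r25: T_25,20=24×168423871+7234669596=11276842500; T_25,21=24×2932776+168423871=238810495; T_25,22=24×35926+2932776=3795000; T_25,23=24×276+35926=42550
Read c(25,20) = 11276842500, c(25,21) = 238810495, c(25,22) = 3795000, c(25,23) = 42550.

11276842500, 238810495, 3795000, 42550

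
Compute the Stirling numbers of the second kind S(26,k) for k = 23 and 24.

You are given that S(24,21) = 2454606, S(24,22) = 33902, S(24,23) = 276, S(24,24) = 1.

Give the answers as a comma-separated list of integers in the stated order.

[25] T[25,22]:22*33902+2454606=3200450 · T[25,23]:23*276+33902=40250 · T[25,24]:24*1+276=300
[26] T[26,23]:23*40250+3200450=4126200 · T[26,24]:24*300+40250=47450
Read S(26,23) = 4126200, S(26,24) = 47450.

4126200, 47450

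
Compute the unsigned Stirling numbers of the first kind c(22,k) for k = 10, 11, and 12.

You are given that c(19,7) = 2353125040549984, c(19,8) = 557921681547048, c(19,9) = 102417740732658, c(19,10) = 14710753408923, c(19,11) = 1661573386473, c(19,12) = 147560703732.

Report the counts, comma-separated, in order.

276019109275035346, 37600535086859745, 4154823851430525

@20  (20,8):557921681547048·19+2353125040549984→12953636989943896, (20,9):102417740732658·19+557921681547048→2503858755467550, (20,10):14710753408923·19+102417740732658→381922055502195, (20,11):1661573386473·19+14710753408923→46280647751910, (20,12):147560703732·19+1661573386473→4465226757381
@21  (21,9):2503858755467550·20+12953636989943896→63030812099294896, (21,10):381922055502195·20+2503858755467550→10142299865511450, (21,11):46280647751910·20+381922055502195→1307535010540395, (21,12):4465226757381·20+46280647751910→135585182899530
@22  (22,10):10142299865511450·21+63030812099294896→276019109275035346, (22,11):1307535010540395·21+10142299865511450→37600535086859745, (22,12):135585182899530·21+1307535010540395→4154823851430525
Read c(22,10) = 276019109275035346, c(22,11) = 37600535086859745, c(22,12) = 4154823851430525.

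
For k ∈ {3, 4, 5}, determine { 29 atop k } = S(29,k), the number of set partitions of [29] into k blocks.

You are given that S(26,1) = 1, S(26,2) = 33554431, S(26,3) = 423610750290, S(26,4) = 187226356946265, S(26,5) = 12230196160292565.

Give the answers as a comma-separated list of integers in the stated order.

r27: T_27,1=1×1+0=1; T_27,2=2×33554431+1=67108863; T_27,3=3×423610750290+33554431=1270865805301; T_27,4=4×187226356946265+423610750290=749329038535350; T_27,5=5×12230196160292565+187226356946265=61338207158409090
r28: T_28,2=2×67108863+1=134217727; T_28,3=3×1270865805301+67108863=3812664524766; T_28,4=4×749329038535350+1270865805301=2998587019946701; T_28,5=5×61338207158409090+749329038535350=307440364830580800
r29: T_29,3=3×3812664524766+134217727=11438127792025; T_29,4=4×2998587019946701+3812664524766=11998160744311570; T_29,5=5×307440364830580800+2998587019946701=1540200411172850701
Read S(29,3) = 11438127792025, S(29,4) = 11998160744311570, S(29,5) = 1540200411172850701.

11438127792025, 11998160744311570, 1540200411172850701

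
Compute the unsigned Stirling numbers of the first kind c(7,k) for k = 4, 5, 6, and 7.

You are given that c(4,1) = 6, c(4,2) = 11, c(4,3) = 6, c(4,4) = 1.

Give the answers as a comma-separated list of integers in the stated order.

r5: T_5,2=4×11+6=50; T_5,3=4×6+11=35; T_5,4=4×1+6=10; T_5,5=4×0+1=1
r6: T_6,3=5×35+50=225; T_6,4=5×10+35=85; T_6,5=5×1+10=15; T_6,6=5×0+1=1
r7: T_7,4=6×85+225=735; T_7,5=6×15+85=175; T_7,6=6×1+15=21; T_7,7=6×0+1=1
Read c(7,4) = 735, c(7,5) = 175, c(7,6) = 21, c(7,7) = 1.

735, 175, 21, 1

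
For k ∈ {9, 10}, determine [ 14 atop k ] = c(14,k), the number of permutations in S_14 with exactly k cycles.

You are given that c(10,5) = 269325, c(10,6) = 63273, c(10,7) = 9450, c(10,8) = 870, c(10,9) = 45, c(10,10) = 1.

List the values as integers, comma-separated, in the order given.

r11: T_11,6=10×63273+269325=902055; T_11,7=10×9450+63273=157773; T_11,8=10×870+9450=18150; T_11,9=10×45+870=1320; T_11,10=10×1+45=55
r12: T_12,7=11×157773+902055=2637558; T_12,8=11×18150+157773=357423; T_12,9=11×1320+18150=32670; T_12,10=11×55+1320=1925
r13: T_13,8=12×357423+2637558=6926634; T_13,9=12×32670+357423=749463; T_13,10=12×1925+32670=55770
r14: T_14,9=13×749463+6926634=16669653; T_14,10=13×55770+749463=1474473
Read c(14,9) = 16669653, c(14,10) = 1474473.

16669653, 1474473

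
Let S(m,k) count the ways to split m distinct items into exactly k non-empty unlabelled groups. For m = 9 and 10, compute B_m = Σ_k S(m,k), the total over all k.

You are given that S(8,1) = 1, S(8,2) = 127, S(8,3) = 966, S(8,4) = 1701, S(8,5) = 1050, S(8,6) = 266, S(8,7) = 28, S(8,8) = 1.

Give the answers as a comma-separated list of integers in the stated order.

21147, 115975

r9: T_9,1=1×1+0=1; T_9,2=2×127+1=255; T_9,3=3×966+127=3025; T_9,4=4×1701+966=7770; T_9,5=5×1050+1701=6951; T_9,6=6×266+1050=2646; T_9,7=7×28+266=462; T_9,8=8×1+28=36; T_9,9=9×0+1=1
r10: T_10,1=1×1+0=1; T_10,2=2×255+1=511; T_10,3=3×3025+255=9330; T_10,4=4×7770+3025=34105; T_10,5=5×6951+7770=42525; T_10,6=6×2646+6951=22827; T_10,7=7×462+2646=5880; T_10,8=8×36+462=750; T_10,9=9×1+36=45; T_10,10=10×0+1=1
B_9 = ΣS(9,k) = 1+255+3025+7770+6951+2646+462+36+1 = 21147
B_10 = ΣS(10,k) = 1+511+9330+34105+42525+22827+5880+750+45+1 = 115975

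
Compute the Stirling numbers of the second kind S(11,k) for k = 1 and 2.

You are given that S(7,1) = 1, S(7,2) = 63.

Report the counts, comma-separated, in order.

1, 1023

row 8: T[8][1]=1·1+0=1  T[8][2]=2·63+1=127
row 9: T[9][1]=1·1+0=1  T[9][2]=2·127+1=255
row 10: T[10][1]=1·1+0=1  T[10][2]=2·255+1=511
row 11: T[11][1]=1·1+0=1  T[11][2]=2·511+1=1023
Read S(11,1) = 1, S(11,2) = 1023.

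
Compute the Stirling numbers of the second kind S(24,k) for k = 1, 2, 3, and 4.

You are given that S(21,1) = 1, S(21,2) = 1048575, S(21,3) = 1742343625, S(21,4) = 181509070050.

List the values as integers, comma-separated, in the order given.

i=22: T(22,1)=0+1·1=1 | T(22,2)=1+2·1048575=2097151 | T(22,3)=1048575+3·1742343625=5228079450 | T(22,4)=1742343625+4·181509070050=727778623825
i=23: T(23,1)=0+1·1=1 | T(23,2)=1+2·2097151=4194303 | T(23,3)=2097151+3·5228079450=15686335501 | T(23,4)=5228079450+4·727778623825=2916342574750
i=24: T(24,1)=0+1·1=1 | T(24,2)=1+2·4194303=8388607 | T(24,3)=4194303+3·15686335501=47063200806 | T(24,4)=15686335501+4·2916342574750=11681056634501
Read S(24,1) = 1, S(24,2) = 8388607, S(24,3) = 47063200806, S(24,4) = 11681056634501.

1, 8388607, 47063200806, 11681056634501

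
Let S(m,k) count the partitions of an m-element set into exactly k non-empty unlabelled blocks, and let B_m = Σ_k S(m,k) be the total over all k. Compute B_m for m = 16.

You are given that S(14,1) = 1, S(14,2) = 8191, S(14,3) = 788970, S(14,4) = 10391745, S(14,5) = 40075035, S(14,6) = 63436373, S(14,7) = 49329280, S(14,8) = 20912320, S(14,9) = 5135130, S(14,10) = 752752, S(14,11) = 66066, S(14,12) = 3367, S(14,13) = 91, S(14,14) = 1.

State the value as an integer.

row 15: T[15][1]=1·1+0=1  T[15][2]=2·8191+1=16383  T[15][3]=3·788970+8191=2375101  T[15][4]=4·10391745+788970=42355950  T[15][5]=5·40075035+10391745=210766920  T[15][6]=6·63436373+40075035=420693273  T[15][7]=7·49329280+63436373=408741333  T[15][8]=8·20912320+49329280=216627840  T[15][9]=9·5135130+20912320=67128490  T[15][10]=10·752752+5135130=12662650  T[15][11]=11·66066+752752=1479478  T[15][12]=12·3367+66066=106470  T[15][13]=13·91+3367=4550  T[15][14]=14·1+91=105  T[15][15]=15·0+1=1
row 16: T[16][1]=1·1+0=1  T[16][2]=2·16383+1=32767  T[16][3]=3·2375101+16383=7141686  T[16][4]=4·42355950+2375101=171798901  T[16][5]=5·210766920+42355950=1096190550  T[16][6]=6·420693273+210766920=2734926558  T[16][7]=7·408741333+420693273=3281882604  T[16][8]=8·216627840+408741333=2141764053  T[16][9]=9·67128490+216627840=820784250  T[16][10]=10·12662650+67128490=193754990  T[16][11]=11·1479478+12662650=28936908  T[16][12]=12·106470+1479478=2757118  T[16][13]=13·4550+106470=165620  T[16][14]=14·105+4550=6020  T[16][15]=15·1+105=120  T[16][16]=16·0+1=1
B_16 = ΣS(16,k) = 1+32767+7141686+171798901+1096190550+2734926558+3281882604+2141764053+820784250+193754990+28936908+2757118+165620+6020+120+1 = 10480142147

10480142147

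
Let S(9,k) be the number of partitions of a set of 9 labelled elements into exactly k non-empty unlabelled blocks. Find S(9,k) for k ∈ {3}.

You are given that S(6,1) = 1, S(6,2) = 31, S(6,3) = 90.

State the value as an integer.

3025

[7] T[7,1]:1*1+0=1 · T[7,2]:2*31+1=63 · T[7,3]:3*90+31=301
[8] T[8,2]:2*63+1=127 · T[8,3]:3*301+63=966
[9] T[9,3]:3*966+127=3025
Read S(9,3) = 3025.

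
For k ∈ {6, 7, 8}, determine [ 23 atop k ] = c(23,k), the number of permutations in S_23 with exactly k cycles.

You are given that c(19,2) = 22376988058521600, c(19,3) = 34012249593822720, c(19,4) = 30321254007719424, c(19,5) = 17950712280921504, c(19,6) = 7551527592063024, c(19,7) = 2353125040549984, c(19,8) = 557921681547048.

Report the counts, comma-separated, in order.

2021687376910682741568, 720308216440924653696, 199321978221066137360

@20  (20,3):34012249593822720·19+22376988058521600→668609730341153280, (20,4):30321254007719424·19+34012249593822720→610116075740491776, (20,5):17950712280921504·19+30321254007719424→371384787345228000, (20,6):7551527592063024·19+17950712280921504→161429736530118960, (20,7):2353125040549984·19+7551527592063024→52260903362512720, (20,8):557921681547048·19+2353125040549984→12953636989943896
@21  (21,4):610116075740491776·20+668609730341153280→12870931245150988800, (21,5):371384787345228000·20+610116075740491776→8037811822645051776, (21,6):161429736530118960·20+371384787345228000→3599979517947607200, (21,7):52260903362512720·20+161429736530118960→1206647803780373360, (21,8):12953636989943896·20+52260903362512720→311333643161390640
@22  (22,5):8037811822645051776·21+12870931245150988800→181664979520697076096, (22,6):3599979517947607200·21+8037811822645051776→83637381699544802976, (22,7):1206647803780373360·21+3599979517947607200→28939583397335447760, (22,8):311333643161390640·21+1206647803780373360→7744654310169576800
@23  (23,6):83637381699544802976·22+181664979520697076096→2021687376910682741568, (23,7):28939583397335447760·22+83637381699544802976→720308216440924653696, (23,8):7744654310169576800·22+28939583397335447760→199321978221066137360
Read c(23,6) = 2021687376910682741568, c(23,7) = 720308216440924653696, c(23,8) = 199321978221066137360.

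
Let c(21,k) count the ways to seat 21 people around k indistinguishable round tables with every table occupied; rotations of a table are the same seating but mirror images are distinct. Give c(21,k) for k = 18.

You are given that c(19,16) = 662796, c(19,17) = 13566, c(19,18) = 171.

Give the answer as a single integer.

row 20: T[20][17]=19·13566+662796=920550  T[20][18]=19·171+13566=16815
row 21: T[21][18]=20·16815+920550=1256850
Read c(21,18) = 1256850.

1256850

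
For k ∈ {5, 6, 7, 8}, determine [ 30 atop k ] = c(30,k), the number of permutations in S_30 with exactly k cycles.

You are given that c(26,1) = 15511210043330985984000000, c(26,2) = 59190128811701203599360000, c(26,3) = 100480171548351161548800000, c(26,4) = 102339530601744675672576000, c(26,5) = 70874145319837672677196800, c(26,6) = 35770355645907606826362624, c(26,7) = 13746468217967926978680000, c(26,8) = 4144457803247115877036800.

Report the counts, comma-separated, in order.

49361465831621147825759587123200, 26751280755793398822580822142976, 11139316913434780466101123891200, 3674201658710345201899117607040

r27: T_27,2=26×59190128811701203599360000+15511210043330985984000000=1554454559147562279567360000; T_27,3=26×100480171548351161548800000+59190128811701203599360000=2671674589068831403868160000; T_27,4=26×102339530601744675672576000+100480171548351161548800000=2761307967193712729035776000; T_27,5=26×70874145319837672677196800+102339530601744675672576000=1945067308917524165279692800; T_27,6=26×35770355645907606826362624+70874145319837672677196800=1000903392113435450162625024; T_27,7=26×13746468217967926978680000+35770355645907606826362624=393178529313073708272042624; T_27,8=26×4144457803247115877036800+13746468217967926978680000=121502371102392939781636800
r28: T_28,3=27×2671674589068831403868160000+1554454559147562279567360000=73689668464006010184007680000; T_28,4=27×2761307967193712729035776000+2671674589068831403868160000=77226989703299075087834112000; T_28,5=27×1945067308917524165279692800+2761307967193712729035776000=55278125307966865191587481600; T_28,6=27×1000903392113435450162625024+1945067308917524165279692800=28969458895980281319670568448; T_28,7=27×393178529313073708272042624+1000903392113435450162625024=11616723683566425573507775872; T_28,8=27×121502371102392939781636800+393178529313073708272042624=3673742549077683082376236224
r29: T_29,4=28×77226989703299075087834112000+73689668464006010184007680000=2236045380156380112643362816000; T_29,5=28×55278125307966865191587481600+77226989703299075087834112000=1625014498326371300452283596800; T_29,6=28×28969458895980281319670568448+55278125307966865191587481600=866422974395414742142363398144; T_29,7=28×11616723683566425573507775872+28969458895980281319670568448=354237722035840197377888292864; T_29,8=28×3673742549077683082376236224+11616723683566425573507775872=114481515057741551880042390144
r30: T_30,5=29×1625014498326371300452283596800+2236045380156380112643362816000=49361465831621147825759587123200; T_30,6=29×866422974395414742142363398144+1625014498326371300452283596800=26751280755793398822580822142976; T_30,7=29×354237722035840197377888292864+866422974395414742142363398144=11139316913434780466101123891200; T_30,8=29×114481515057741551880042390144+354237722035840197377888292864=3674201658710345201899117607040
Read c(30,5) = 49361465831621147825759587123200, c(30,6) = 26751280755793398822580822142976, c(30,7) = 11139316913434780466101123891200, c(30,8) = 3674201658710345201899117607040.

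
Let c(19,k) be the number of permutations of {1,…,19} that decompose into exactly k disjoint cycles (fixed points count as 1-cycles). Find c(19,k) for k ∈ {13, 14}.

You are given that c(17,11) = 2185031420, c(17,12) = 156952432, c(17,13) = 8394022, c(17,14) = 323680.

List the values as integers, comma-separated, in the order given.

[18] T[18,12]:17*156952432+2185031420=4853222764 · T[18,13]:17*8394022+156952432=299650806 · T[18,14]:17*323680+8394022=13896582
[19] T[19,13]:18*299650806+4853222764=10246937272 · T[19,14]:18*13896582+299650806=549789282
Read c(19,13) = 10246937272, c(19,14) = 549789282.

10246937272, 549789282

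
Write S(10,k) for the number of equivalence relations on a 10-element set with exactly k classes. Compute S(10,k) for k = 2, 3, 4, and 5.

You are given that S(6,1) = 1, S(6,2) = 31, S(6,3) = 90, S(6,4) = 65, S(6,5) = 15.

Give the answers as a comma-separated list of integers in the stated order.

i=7: T(7,1)=0+1·1=1 | T(7,2)=1+2·31=63 | T(7,3)=31+3·90=301 | T(7,4)=90+4·65=350 | T(7,5)=65+5·15=140
i=8: T(8,1)=0+1·1=1 | T(8,2)=1+2·63=127 | T(8,3)=63+3·301=966 | T(8,4)=301+4·350=1701 | T(8,5)=350+5·140=1050
i=9: T(9,1)=0+1·1=1 | T(9,2)=1+2·127=255 | T(9,3)=127+3·966=3025 | T(9,4)=966+4·1701=7770 | T(9,5)=1701+5·1050=6951
i=10: T(10,2)=1+2·255=511 | T(10,3)=255+3·3025=9330 | T(10,4)=3025+4·7770=34105 | T(10,5)=7770+5·6951=42525
Read S(10,2) = 511, S(10,3) = 9330, S(10,4) = 34105, S(10,5) = 42525.

511, 9330, 34105, 42525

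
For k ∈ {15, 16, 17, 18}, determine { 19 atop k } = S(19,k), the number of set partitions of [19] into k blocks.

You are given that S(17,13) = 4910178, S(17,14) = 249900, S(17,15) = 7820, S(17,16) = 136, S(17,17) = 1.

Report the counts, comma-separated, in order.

13916778, 527136, 12597, 171

@18  (18,14):249900·14+4910178→8408778, (18,15):7820·15+249900→367200, (18,16):136·16+7820→9996, (18,17):1·17+136→153, (18,18):0·18+1→1
@19  (19,15):367200·15+8408778→13916778, (19,16):9996·16+367200→527136, (19,17):153·17+9996→12597, (19,18):1·18+153→171
Read S(19,15) = 13916778, S(19,16) = 527136, S(19,17) = 12597, S(19,18) = 171.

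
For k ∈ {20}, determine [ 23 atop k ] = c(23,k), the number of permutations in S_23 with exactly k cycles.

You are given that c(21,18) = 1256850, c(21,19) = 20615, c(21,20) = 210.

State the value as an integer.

2240315

i=22: T(22,19)=1256850+21·20615=1689765 | T(22,20)=20615+21·210=25025
i=23: T(23,20)=1689765+22·25025=2240315
Read c(23,20) = 2240315.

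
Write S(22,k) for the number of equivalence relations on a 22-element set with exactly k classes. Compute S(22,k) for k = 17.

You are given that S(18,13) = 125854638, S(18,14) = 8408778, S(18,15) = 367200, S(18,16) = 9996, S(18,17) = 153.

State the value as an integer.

1404142047

@19  (19,14):8408778·14+125854638→243577530, (19,15):367200·15+8408778→13916778, (19,16):9996·16+367200→527136, (19,17):153·17+9996→12597
@20  (20,15):13916778·15+243577530→452329200, (20,16):527136·16+13916778→22350954, (20,17):12597·17+527136→741285
@21  (21,16):22350954·16+452329200→809944464, (21,17):741285·17+22350954→34952799
@22  (22,17):34952799·17+809944464→1404142047
Read S(22,17) = 1404142047.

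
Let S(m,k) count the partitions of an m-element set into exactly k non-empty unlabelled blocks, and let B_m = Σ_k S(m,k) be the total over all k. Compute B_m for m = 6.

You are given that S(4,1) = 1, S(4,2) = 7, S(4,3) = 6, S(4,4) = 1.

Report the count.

203

i=5: T(5,1)=0+1·1=1 | T(5,2)=1+2·7=15 | T(5,3)=7+3·6=25 | T(5,4)=6+4·1=10 | T(5,5)=1+5·0=1
i=6: T(6,1)=0+1·1=1 | T(6,2)=1+2·15=31 | T(6,3)=15+3·25=90 | T(6,4)=25+4·10=65 | T(6,5)=10+5·1=15 | T(6,6)=1+6·0=1
B_6 = ΣS(6,k) = 1+31+90+65+15+1 = 203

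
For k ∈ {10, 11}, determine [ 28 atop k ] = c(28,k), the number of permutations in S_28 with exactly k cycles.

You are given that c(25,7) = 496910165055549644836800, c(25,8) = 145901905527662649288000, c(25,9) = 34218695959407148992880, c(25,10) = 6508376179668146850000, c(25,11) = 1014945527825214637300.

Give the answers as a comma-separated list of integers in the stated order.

[26] T[26,8]:25*145901905527662649288000+496910165055549644836800=4144457803247115877036800 · T[26,9]:25*34218695959407148992880+145901905527662649288000=1001369304512841374110000 · T[26,10]:25*6508376179668146850000+34218695959407148992880=196928100451110820242880 · T[26,11]:25*1014945527825214637300+6508376179668146850000=31882014375298512782500
[27] T[27,9]:26*1001369304512841374110000+4144457803247115877036800=30180059720580991603896800 · T[27,10]:26*196928100451110820242880+1001369304512841374110000=6121499916241722700424880 · T[27,11]:26*31882014375298512782500+196928100451110820242880=1025860474208872152587880
[28] T[28,10]:27*6121499916241722700424880+30180059720580991603896800=195460557459107504515368560 · T[28,11]:27*1025860474208872152587880+6121499916241722700424880=33819732719881270820297640
Read c(28,10) = 195460557459107504515368560, c(28,11) = 33819732719881270820297640.

195460557459107504515368560, 33819732719881270820297640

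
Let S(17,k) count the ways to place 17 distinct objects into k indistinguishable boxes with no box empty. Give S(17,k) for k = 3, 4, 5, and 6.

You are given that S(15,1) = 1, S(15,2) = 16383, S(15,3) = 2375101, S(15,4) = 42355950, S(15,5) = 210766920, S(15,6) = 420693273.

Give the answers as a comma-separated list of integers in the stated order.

21457825, 694337290, 5652751651, 17505749898

[16] T[16,2]:2*16383+1=32767 · T[16,3]:3*2375101+16383=7141686 · T[16,4]:4*42355950+2375101=171798901 · T[16,5]:5*210766920+42355950=1096190550 · T[16,6]:6*420693273+210766920=2734926558
[17] T[17,3]:3*7141686+32767=21457825 · T[17,4]:4*171798901+7141686=694337290 · T[17,5]:5*1096190550+171798901=5652751651 · T[17,6]:6*2734926558+1096190550=17505749898
Read S(17,3) = 21457825, S(17,4) = 694337290, S(17,5) = 5652751651, S(17,6) = 17505749898.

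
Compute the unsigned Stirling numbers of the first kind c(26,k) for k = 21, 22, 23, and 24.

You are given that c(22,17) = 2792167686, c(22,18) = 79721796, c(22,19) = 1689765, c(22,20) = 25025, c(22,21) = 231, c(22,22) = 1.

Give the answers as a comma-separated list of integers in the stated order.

17247104875, 333685495, 4858750, 50050

row 23: T[23][18]=22·79721796+2792167686=4546047198  T[23][19]=22·1689765+79721796=116896626  T[23][20]=22·25025+1689765=2240315  T[23][21]=22·231+25025=30107  T[23][22]=22·1+231=253  T[23][23]=22·0+1=1
row 24: T[24][19]=23·116896626+4546047198=7234669596  T[24][20]=23·2240315+116896626=168423871  T[24][21]=23·30107+2240315=2932776  T[24][22]=23·253+30107=35926  T[24][23]=23·1+253=276  T[24][24]=23·0+1=1
row 25: T[25][20]=24·168423871+7234669596=11276842500  T[25][21]=24·2932776+168423871=238810495  T[25][22]=24·35926+2932776=3795000  T[25][23]=24·276+35926=42550  T[25][24]=24·1+276=300
row 26: T[26][21]=25·238810495+11276842500=17247104875  T[26][22]=25·3795000+238810495=333685495  T[26][23]=25·42550+3795000=4858750  T[26][24]=25·300+42550=50050
Read c(26,21) = 17247104875, c(26,22) = 333685495, c(26,23) = 4858750, c(26,24) = 50050.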